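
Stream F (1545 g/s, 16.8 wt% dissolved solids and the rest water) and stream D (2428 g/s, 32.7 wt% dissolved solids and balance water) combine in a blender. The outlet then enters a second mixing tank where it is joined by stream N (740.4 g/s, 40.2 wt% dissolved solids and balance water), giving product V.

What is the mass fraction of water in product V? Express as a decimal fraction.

0.713

Overall, product flow = 4713.4 g/s.
water in = 1545×0.832 + 2428×0.673 + 740.4×0.598 = 3362.2 g/s.
water fraction in V = 0.713.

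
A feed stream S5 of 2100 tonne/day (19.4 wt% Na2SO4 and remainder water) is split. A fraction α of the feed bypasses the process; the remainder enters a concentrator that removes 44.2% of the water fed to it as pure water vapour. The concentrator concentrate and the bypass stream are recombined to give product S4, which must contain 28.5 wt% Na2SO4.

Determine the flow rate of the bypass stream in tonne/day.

217.8 tonne/day

All 2100×0.194 = 407.4 tonne/day of Na2SO4 reaches S4, so S4 = 407.4/0.285 = 1429.5 tonne/day and vapour = 670.53 tonne/day.
The evaporator receives (1−α)·2100 of feed at 0.806 water and removes 0.442 of that water:
0.442×0.806×(1−α)×2100 = 670.53
(1−α) = 670.53/748.13 = 0.8963;  α = 0.1037.
Bypass flow = 0.1037×2100 = 217.83 tonne/day.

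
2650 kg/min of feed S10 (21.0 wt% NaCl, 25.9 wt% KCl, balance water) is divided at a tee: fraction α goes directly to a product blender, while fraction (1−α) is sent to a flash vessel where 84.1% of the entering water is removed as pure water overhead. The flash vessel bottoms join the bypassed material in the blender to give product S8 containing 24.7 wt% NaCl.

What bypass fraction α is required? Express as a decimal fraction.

All 2650×0.210 = 556.5 kg/min of NaCl reaches S8, so S8 = 556.5/0.247 = 2253 kg/min and vapour = 396.96 kg/min.
The evaporator receives (1−α)·2650 of feed at 0.531 water and removes 0.841 of that water:
0.841×0.531×(1−α)×2650 = 396.96
(1−α) = 396.96/1183.4 = 0.3354;  α = 0.6646.

0.665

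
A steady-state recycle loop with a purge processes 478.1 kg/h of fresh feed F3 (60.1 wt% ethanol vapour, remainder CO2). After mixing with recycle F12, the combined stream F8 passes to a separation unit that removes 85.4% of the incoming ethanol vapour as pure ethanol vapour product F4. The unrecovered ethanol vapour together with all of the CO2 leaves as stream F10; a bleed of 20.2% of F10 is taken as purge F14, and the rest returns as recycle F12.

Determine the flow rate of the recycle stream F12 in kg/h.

CO2 enters only via F3 and leaves only via the purge: 478.1×0.399 = 0.202×(CO2 in F10), and the separation unit passes all CO2, so CO2 in F8 = CO2 in F10 = 944.37 kg/h.
ethanol vapour in F8: m_A = 478.1×0.601 + (1−0.202)·(1−0.854)·m_A, so m_A = 287.34/0.8835 = 325.23 kg/h.
F10 = (1−0.854)×325.23 + 944.37 = 991.85 kg/h.
Recycle F12 = (1−0.202)×991.85 = 791.5 kg/h.

791.5 kg/h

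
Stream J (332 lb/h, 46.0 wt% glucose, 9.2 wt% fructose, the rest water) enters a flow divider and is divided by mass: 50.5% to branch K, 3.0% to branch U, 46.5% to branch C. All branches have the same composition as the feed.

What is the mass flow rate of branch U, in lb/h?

9.96 lb/h

Branch U flow = 0.030×332 = 9.96 lb/h.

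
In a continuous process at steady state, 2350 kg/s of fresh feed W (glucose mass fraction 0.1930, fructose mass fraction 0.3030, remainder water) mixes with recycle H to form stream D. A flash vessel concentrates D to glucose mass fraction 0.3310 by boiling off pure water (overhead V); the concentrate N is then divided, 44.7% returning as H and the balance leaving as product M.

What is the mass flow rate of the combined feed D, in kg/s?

Overall glucose balance (none leaves overhead): glucose in fresh feed = glucose in product, i.e. 2350×0.193 = (1−0.447)·N·0.331.
N = 453.55/(0.331×0.553) = 2477.8 kg/s.
Recycle H = 0.447×2477.8 = 1107.6 kg/s.
Combined feed D = 2350 + 1107.6 = 3457.6 kg/s.

3458 kg/s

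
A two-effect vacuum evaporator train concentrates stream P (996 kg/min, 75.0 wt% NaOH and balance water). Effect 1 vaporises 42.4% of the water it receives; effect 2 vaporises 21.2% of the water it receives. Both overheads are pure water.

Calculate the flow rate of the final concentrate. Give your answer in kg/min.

water in feed = 996×0.250 = 249 kg/min.
After stage 1: water left = (1−0.424)×249 = 143.42; stream total = 890.42 kg/min.
After stage 2: water left = (1−0.212)×143.42 = 113.02; final concentrate = 860.02 kg/min.

860 kg/min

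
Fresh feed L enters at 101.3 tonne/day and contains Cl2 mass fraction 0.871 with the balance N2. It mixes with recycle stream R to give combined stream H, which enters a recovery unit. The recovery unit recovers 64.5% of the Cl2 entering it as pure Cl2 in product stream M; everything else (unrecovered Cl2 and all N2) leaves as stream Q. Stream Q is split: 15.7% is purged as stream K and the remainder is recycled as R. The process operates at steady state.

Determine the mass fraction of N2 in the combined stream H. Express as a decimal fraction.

N2 enters only via L and leaves only via the purge: 101.3×0.129 = 0.157×(N2 in Q), and the recovery unit passes all N2, so N2 in H = N2 in Q = 83.234 tonne/day.
Cl2 in H: m_A = 101.3×0.871 + (1−0.157)·(1−0.645)·m_A, so m_A = 88.232/0.7007 = 125.91 tonne/day.
H = 125.91 + 83.234 = 209.15 tonne/day.
N2 fraction in H = 83.234/209.15 = 0.398.

0.398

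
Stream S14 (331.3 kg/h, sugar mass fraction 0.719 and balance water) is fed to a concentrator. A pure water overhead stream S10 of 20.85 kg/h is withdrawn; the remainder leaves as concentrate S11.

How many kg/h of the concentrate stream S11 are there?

310.4 kg/h

Concentrate = 331.3 − 20.85 = 310.45 kg/h.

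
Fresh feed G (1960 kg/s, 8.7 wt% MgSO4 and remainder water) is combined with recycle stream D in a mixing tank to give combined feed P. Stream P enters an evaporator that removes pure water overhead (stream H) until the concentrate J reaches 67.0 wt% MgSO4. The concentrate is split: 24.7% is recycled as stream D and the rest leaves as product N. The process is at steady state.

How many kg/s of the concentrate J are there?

338 kg/s

Overall MgSO4 balance (none leaves overhead): MgSO4 in fresh feed = MgSO4 in product, i.e. 1960×0.087 = (1−0.247)·J·0.670.
J = 170.52/(0.670×0.753) = 337.99 kg/s.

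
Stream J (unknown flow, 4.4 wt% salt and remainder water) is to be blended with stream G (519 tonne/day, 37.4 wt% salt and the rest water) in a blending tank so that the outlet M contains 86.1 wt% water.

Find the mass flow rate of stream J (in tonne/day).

1284 tonne/day

Let J be the unknown flow. Total out = 519 + J.
water balance: 324.89 + 0.956·J = 0.861·(519 + J)
(0.956 − 0.861)·J = 0.861×519 − 324.89 = 121.96
J = 121.96 / 0.095 = 1283.8 tonne/day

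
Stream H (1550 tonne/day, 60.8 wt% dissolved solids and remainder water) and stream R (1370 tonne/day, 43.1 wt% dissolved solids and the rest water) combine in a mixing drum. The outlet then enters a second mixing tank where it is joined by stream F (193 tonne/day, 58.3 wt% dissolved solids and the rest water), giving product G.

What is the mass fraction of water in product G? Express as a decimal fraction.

0.471

Overall, product flow = 3113 tonne/day.
water in = 1550×0.392 + 1370×0.569 + 193×0.417 = 1467.6 tonne/day.
water fraction in G = 0.471.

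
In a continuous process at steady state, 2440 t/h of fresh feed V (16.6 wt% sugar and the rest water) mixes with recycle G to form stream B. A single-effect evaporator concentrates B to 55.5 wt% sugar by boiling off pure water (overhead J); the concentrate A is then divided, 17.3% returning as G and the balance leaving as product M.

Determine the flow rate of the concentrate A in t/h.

882.5 t/h

Overall sugar balance (none leaves overhead): sugar in fresh feed = sugar in product, i.e. 2440×0.166 = (1−0.173)·A·0.555.
A = 405.04/(0.555×0.827) = 882.47 t/h.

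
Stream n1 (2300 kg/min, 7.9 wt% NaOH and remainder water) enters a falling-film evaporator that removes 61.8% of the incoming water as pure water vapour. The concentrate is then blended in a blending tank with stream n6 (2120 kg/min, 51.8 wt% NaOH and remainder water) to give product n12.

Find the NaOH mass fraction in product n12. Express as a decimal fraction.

Vapour removed = 0.618×0.921×2300 = 1309.1 kg/min; concentrate = 990.89 kg/min.
NaOH reaching the mixer = 181.7 (from concentrate) + 2120×0.518 = 1279.9 kg/min.
Product flow = 990.89 + 2120 = 3110.9 kg/min; NaOH fraction = 0.4114.

0.4114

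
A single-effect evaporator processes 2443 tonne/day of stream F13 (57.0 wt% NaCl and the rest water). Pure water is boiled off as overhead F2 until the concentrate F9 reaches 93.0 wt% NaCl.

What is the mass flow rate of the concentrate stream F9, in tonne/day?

1497 tonne/day

NaCl is conserved: 2443×0.570 = 1392.5 tonne/day all reports to the concentrate.
Concentrate = 1392.5/(target fraction) = 1497.3 tonne/day.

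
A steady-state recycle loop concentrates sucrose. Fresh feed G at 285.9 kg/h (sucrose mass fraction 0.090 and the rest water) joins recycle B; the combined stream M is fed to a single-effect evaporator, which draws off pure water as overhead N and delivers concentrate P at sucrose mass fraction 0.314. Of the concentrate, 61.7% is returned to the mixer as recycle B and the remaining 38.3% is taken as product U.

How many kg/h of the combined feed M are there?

Overall sucrose balance (none leaves overhead): sucrose in fresh feed = sucrose in product, i.e. 285.9×0.090 = (1−0.617)·P·0.314.
P = 25.731/(0.314×0.383) = 213.96 kg/h.
Recycle B = 0.617×213.96 = 132.01 kg/h.
Combined feed M = 285.9 + 132.01 = 417.91 kg/h.

417.9 kg/h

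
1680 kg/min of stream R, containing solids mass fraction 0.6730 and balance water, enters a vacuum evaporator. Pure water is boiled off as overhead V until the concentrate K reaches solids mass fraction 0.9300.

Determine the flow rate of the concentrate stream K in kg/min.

solids is conserved: 1680×0.673 = 1130.6 kg/min all reports to the concentrate.
Concentrate = 1130.6/(target fraction) = 1215.7 kg/min.

1216 kg/min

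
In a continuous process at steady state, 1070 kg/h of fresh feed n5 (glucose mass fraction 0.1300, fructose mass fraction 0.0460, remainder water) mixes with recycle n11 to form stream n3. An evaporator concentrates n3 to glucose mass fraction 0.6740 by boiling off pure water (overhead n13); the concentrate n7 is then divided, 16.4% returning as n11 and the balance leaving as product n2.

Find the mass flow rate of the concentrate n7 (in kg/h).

246.9 kg/h

Overall glucose balance (none leaves overhead): glucose in fresh feed = glucose in product, i.e. 1070×0.130 = (1−0.164)·n7·0.674.
n7 = 139.1/(0.674×0.836) = 246.87 kg/h.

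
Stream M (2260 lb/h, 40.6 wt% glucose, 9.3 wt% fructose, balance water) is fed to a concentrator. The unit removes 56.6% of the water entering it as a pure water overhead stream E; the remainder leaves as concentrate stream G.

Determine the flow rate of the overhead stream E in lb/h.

640.9 lb/h

water entering = 2260×0.501 = 1132.3 lb/h; overhead removed = 0.566×1132.3 = 640.86 lb/h.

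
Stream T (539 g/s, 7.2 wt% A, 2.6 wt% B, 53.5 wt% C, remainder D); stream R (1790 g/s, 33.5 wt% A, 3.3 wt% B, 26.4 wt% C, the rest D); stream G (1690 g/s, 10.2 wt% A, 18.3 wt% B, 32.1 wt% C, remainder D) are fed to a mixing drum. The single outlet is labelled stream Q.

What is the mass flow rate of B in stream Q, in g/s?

B out = B in = 539×0.026 + 1790×0.033 + 1690×0.183 = 382.35 g/s.

382.4 g/s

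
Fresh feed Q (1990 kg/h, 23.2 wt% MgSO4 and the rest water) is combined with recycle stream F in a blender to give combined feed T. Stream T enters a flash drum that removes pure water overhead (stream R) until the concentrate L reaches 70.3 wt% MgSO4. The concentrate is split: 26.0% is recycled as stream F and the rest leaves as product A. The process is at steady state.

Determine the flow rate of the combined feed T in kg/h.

Overall MgSO4 balance (none leaves overhead): MgSO4 in fresh feed = MgSO4 in product, i.e. 1990×0.232 = (1−0.260)·L·0.703.
L = 461.68/(0.703×0.740) = 887.47 kg/h.
Recycle F = 0.260×887.47 = 230.74 kg/h.
Combined feed T = 1990 + 230.74 = 2220.7 kg/h.

2221 kg/h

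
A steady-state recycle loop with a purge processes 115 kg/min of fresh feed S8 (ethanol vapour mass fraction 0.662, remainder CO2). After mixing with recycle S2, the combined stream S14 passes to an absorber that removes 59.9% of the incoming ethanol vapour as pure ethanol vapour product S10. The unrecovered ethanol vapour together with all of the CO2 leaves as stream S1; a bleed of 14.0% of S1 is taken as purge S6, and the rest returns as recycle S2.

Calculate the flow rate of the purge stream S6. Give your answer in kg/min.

45.39 kg/min

CO2 enters only via S8 and leaves only via the purge: 115×0.338 = 0.140×(CO2 in S1), and the absorber passes all CO2, so CO2 in S14 = CO2 in S1 = 277.64 kg/min.
ethanol vapour in S14: m_A = 115×0.662 + (1−0.140)·(1−0.599)·m_A, so m_A = 76.13/0.6551 = 116.2 kg/min.
S1 = (1−0.599)×116.2 + 277.64 = 324.24 kg/min.
Purge S6 = 0.140×324.24 = 45.394 kg/min.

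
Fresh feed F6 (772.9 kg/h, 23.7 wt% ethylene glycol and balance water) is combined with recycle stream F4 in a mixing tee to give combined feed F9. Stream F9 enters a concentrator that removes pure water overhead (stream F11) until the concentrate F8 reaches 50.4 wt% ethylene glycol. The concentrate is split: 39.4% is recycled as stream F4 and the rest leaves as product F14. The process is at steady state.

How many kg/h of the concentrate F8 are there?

Overall ethylene glycol balance (none leaves overhead): ethylene glycol in fresh feed = ethylene glycol in product, i.e. 772.9×0.237 = (1−0.394)·F8·0.504.
F8 = 183.18/(0.504×0.606) = 599.75 kg/h.

599.7 kg/h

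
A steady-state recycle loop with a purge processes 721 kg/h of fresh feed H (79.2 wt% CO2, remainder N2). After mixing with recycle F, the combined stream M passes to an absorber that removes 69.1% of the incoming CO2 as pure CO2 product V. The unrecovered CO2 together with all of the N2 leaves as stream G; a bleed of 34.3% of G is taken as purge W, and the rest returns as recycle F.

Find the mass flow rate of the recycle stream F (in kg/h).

N2 enters only via H and leaves only via the purge: 721×0.208 = 0.343×(N2 in G), and the absorber passes all N2, so N2 in M = N2 in G = 437.22 kg/h.
CO2 in M: m_A = 721×0.792 + (1−0.343)·(1−0.691)·m_A, so m_A = 571.03/0.7970 = 716.49 kg/h.
G = (1−0.691)×716.49 + 437.22 = 658.62 kg/h.
Recycle F = (1−0.343)×658.62 = 432.71 kg/h.

432.7 kg/h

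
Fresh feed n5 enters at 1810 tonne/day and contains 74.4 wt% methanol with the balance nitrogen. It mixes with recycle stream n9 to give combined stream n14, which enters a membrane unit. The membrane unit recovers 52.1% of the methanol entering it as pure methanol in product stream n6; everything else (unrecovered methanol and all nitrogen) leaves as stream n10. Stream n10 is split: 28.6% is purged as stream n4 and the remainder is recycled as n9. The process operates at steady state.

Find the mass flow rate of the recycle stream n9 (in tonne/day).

1857 tonne/day

nitrogen enters only via n5 and leaves only via the purge: 1810×0.256 = 0.286×(nitrogen in n10), and the membrane unit passes all nitrogen, so nitrogen in n14 = nitrogen in n10 = 1620.1 tonne/day.
methanol in n14: m_A = 1810×0.744 + (1−0.286)·(1−0.521)·m_A, so m_A = 1346.6/0.6580 = 2046.6 tonne/day.
n10 = (1−0.521)×2046.6 + 1620.1 = 2600.5 tonne/day.
Recycle n9 = (1−0.286)×2600.5 = 1856.7 tonne/day.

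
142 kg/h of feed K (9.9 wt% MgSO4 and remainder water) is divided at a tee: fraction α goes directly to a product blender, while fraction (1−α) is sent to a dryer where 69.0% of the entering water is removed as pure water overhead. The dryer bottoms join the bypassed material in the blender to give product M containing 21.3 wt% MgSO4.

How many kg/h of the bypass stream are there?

All 142×0.099 = 14.058 kg/h of MgSO4 reaches M, so M = 14.058/0.213 = 66 kg/h and vapour = 76 kg/h.
The evaporator receives (1−α)·142 of feed at 0.901 water and removes 0.690 of that water:
0.690×0.901×(1−α)×142 = 76
(1−α) = 76/88.28 = 0.8609;  α = 0.1391.
Bypass flow = 0.1391×142 = 19.753 kg/h.

19.75 kg/h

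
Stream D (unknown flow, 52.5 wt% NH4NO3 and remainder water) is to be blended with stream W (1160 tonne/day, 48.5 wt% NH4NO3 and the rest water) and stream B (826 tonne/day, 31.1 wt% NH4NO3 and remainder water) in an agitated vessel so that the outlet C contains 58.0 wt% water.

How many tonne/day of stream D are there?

139.4 tonne/day

Let D be the unknown flow. Total out = 1986 + D.
water balance: 1166.5 + 0.475·D = 0.580·(1986 + D)
(0.475 − 0.580)·D = 0.580×1986 − 1166.5 = -14.634
D = -14.634 / -0.105 = 139.37 tonne/day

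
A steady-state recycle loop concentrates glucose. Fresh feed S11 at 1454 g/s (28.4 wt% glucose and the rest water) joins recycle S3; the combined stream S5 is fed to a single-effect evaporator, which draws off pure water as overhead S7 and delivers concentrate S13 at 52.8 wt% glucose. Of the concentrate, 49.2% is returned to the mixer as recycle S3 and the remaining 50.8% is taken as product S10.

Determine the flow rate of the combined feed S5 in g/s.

Overall glucose balance (none leaves overhead): glucose in fresh feed = glucose in product, i.e. 1454×0.284 = (1−0.492)·S13·0.528.
S13 = 412.94/(0.528×0.508) = 1539.5 g/s.
Recycle S3 = 0.492×1539.5 = 757.44 g/s.
Combined feed S5 = 1454 + 757.44 = 2211.4 g/s.

2211 g/s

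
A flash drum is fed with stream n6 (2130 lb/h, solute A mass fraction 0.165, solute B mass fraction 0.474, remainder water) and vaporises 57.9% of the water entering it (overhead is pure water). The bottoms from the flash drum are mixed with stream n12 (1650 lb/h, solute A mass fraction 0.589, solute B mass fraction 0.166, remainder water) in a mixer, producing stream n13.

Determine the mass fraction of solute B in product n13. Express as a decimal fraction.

0.385

Vapour removed = 0.579×0.361×2130 = 445.21 lb/h; concentrate = 1684.8 lb/h.
solute B reaching the mixer = 1009.6 (from concentrate) + 1650×0.166 = 1283.5 lb/h.
Product flow = 1684.8 + 1650 = 3334.8 lb/h; solute B fraction = 0.385.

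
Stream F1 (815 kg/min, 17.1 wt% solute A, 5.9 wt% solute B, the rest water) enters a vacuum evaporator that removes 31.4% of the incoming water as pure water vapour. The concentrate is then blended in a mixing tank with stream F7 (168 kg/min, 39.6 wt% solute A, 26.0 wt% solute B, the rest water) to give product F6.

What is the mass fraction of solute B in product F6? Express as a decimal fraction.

Vapour removed = 0.314×0.770×815 = 197.05 kg/min; concentrate = 617.95 kg/min.
solute B reaching the mixer = 48.085 (from concentrate) + 168×0.260 = 91.765 kg/min.
Product flow = 617.95 + 168 = 785.95 kg/min; solute B fraction = 0.117.

0.117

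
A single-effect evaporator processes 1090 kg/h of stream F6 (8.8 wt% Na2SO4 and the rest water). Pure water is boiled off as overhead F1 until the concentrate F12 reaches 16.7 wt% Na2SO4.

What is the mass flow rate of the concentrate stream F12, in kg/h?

Na2SO4 is conserved: 1090×0.088 = 95.92 kg/h all reports to the concentrate.
Concentrate = 95.92/(target fraction) = 574.37 kg/h.

574.4 kg/h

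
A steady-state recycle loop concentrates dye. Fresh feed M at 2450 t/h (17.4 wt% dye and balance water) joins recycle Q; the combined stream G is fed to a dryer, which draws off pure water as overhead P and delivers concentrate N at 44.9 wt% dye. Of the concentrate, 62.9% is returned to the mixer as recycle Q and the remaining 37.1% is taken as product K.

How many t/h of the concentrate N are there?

2559 t/h

Overall dye balance (none leaves overhead): dye in fresh feed = dye in product, i.e. 2450×0.174 = (1−0.629)·N·0.449.
N = 426.3/(0.449×0.371) = 2559.1 t/h.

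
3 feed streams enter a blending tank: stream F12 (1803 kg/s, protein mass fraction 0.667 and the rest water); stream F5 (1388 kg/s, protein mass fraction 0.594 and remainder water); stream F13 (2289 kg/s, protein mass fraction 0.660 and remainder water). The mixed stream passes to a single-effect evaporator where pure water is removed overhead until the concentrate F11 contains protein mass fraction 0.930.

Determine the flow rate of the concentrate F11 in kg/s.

protein entering = 1803×0.667 + 1388×0.594 + 2289×0.660 = 3537.8 kg/s.
All protein reports to F11, so F11 = 3537.8/0.930 = 3804.1 kg/s.

3804 kg/s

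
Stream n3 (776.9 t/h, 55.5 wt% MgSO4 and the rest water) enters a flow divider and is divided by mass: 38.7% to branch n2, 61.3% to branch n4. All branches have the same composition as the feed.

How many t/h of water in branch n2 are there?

133.8 t/h

Branch n2 total = 0.387×776.9 = 300.66 t/h.
water in n2 = 0.445×300.66 = 133.79 t/h.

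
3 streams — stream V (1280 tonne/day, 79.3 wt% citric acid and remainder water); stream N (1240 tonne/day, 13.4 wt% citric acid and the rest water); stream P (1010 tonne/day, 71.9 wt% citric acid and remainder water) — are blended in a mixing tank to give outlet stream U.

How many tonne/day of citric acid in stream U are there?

citric acid out = citric acid in = 1280×0.793 + 1240×0.134 + 1010×0.719 = 1907.4 tonne/day.

1907 tonne/day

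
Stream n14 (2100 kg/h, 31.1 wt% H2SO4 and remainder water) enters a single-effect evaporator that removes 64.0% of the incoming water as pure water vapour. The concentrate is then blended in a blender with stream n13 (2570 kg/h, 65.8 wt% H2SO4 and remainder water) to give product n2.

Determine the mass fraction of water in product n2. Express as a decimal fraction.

0.374

Vapour removed = 0.640×0.689×2100 = 926.02 kg/h; concentrate = 1174 kg/h.
water reaching the mixer = 520.88 (from concentrate) + 2570×0.342 = 1399.8 kg/h.
Product flow = 1174 + 2570 = 3744 kg/h; water fraction = 0.374.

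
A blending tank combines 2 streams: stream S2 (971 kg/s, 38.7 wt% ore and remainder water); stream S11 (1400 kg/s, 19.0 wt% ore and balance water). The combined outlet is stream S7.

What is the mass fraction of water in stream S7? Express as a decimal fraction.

0.729

Total flow out = 971 + 1400 = 2371 kg/s.
water in = 971×0.613 + 1400×0.810 = 1729.2 kg/s.
water mass fraction in S7 = 1729.2/2371 = 0.729.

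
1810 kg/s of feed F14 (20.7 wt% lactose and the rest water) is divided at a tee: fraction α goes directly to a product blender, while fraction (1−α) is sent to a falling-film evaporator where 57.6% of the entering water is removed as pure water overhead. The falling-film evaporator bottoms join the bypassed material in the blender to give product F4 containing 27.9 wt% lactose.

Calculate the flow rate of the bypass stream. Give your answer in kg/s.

787.4 kg/s

All 1810×0.207 = 374.67 kg/s of lactose reaches F4, so F4 = 374.67/0.279 = 1342.9 kg/s and vapour = 467.1 kg/s.
The evaporator receives (1−α)·1810 of feed at 0.793 water and removes 0.576 of that water:
0.576×0.793×(1−α)×1810 = 467.1
(1−α) = 467.1/826.75 = 0.5650;  α = 0.4350.
Bypass flow = 0.4350×1810 = 787.39 kg/s.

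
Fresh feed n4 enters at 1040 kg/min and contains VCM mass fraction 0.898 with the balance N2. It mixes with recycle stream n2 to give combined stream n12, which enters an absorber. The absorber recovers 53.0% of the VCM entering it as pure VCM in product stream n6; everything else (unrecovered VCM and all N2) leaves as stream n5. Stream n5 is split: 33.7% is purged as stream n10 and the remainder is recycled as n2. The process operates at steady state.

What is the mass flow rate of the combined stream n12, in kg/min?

1671 kg/min

N2 enters only via n4 and leaves only via the purge: 1040×0.102 = 0.337×(N2 in n5), and the absorber passes all N2, so N2 in n12 = N2 in n5 = 314.78 kg/min.
VCM in n12: m_A = 1040×0.898 + (1−0.337)·(1−0.530)·m_A, so m_A = 933.92/0.6884 = 1356.7 kg/min.
n12 = 1356.7 + 314.78 = 1671.5 kg/min.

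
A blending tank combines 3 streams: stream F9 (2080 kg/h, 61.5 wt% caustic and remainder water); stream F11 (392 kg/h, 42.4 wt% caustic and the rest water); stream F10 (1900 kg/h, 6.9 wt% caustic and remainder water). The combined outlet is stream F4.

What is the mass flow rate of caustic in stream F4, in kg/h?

caustic out = caustic in = 2080×0.615 + 392×0.424 + 1900×0.069 = 1576.5 kg/h.

1577 kg/h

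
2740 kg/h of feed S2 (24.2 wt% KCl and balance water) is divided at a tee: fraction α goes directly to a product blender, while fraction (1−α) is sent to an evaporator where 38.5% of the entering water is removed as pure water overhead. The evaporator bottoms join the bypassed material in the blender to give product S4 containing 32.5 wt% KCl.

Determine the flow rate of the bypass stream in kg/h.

342.2 kg/h

All 2740×0.242 = 663.08 kg/h of KCl reaches S4, so S4 = 663.08/0.325 = 2040.2 kg/h and vapour = 699.75 kg/h.
The evaporator receives (1−α)·2740 of feed at 0.758 water and removes 0.385 of that water:
0.385×0.758×(1−α)×2740 = 699.75
(1−α) = 699.75/799.61 = 0.8751;  α = 0.1249.
Bypass flow = 0.1249×2740 = 342.19 kg/h.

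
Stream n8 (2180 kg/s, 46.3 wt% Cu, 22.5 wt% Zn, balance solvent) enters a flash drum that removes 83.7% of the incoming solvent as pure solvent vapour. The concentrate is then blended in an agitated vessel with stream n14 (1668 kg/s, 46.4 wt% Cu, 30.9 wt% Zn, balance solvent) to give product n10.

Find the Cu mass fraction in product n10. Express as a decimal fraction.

Vapour removed = 0.837×0.312×2180 = 569.29 kg/s; concentrate = 1610.7 kg/s.
Cu reaching the mixer = 1009.3 (from concentrate) + 1668×0.464 = 1783.3 kg/s.
Product flow = 1610.7 + 1668 = 3278.7 kg/s; Cu fraction = 0.544.

0.544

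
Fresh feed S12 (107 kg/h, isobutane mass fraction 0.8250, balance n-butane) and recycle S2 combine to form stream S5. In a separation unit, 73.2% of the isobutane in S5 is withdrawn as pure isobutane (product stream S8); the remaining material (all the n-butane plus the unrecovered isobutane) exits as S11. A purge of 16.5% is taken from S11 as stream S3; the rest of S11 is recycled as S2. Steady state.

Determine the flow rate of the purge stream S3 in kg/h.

n-butane enters only via S12 and leaves only via the purge: 107×0.175 = 0.165×(n-butane in S11), and the separation unit passes all n-butane, so n-butane in S5 = n-butane in S11 = 113.48 kg/h.
isobutane in S5: m_A = 107×0.825 + (1−0.165)·(1−0.732)·m_A, so m_A = 88.275/0.7762 = 113.72 kg/h.
S11 = (1−0.732)×113.72 + 113.48 = 143.96 kg/h.
Purge S3 = 0.165×143.96 = 23.754 kg/h.

23.75 kg/h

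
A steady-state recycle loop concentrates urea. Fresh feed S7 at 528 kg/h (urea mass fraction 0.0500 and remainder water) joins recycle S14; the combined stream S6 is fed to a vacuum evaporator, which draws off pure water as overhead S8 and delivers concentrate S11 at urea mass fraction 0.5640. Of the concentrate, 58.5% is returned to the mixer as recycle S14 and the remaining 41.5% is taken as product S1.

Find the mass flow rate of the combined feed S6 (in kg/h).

594 kg/h

Overall urea balance (none leaves overhead): urea in fresh feed = urea in product, i.e. 528×0.050 = (1−0.585)·S11·0.564.
S11 = 26.4/(0.564×0.415) = 112.79 kg/h.
Recycle S14 = 0.585×112.79 = 65.983 kg/h.
Combined feed S6 = 528 + 65.983 = 593.98 kg/h.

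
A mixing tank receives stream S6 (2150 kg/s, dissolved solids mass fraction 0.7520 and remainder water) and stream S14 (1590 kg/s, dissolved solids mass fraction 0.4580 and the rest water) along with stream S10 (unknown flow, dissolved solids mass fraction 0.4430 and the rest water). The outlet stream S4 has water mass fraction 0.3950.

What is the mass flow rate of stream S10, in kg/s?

508.1 kg/s

Let S10 be the unknown flow. Total out = 3740 + S10.
water balance: 1395 + 0.557·S10 = 0.395·(3740 + S10)
(0.557 − 0.395)·S10 = 0.395×3740 − 1395 = 82.32
S10 = 82.32 / 0.162 = 508.15 kg/s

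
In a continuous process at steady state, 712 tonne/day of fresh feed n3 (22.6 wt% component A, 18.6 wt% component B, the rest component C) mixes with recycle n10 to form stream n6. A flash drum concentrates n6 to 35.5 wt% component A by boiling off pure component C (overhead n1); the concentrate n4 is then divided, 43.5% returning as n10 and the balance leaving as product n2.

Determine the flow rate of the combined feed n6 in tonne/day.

1061 tonne/day

Overall component A balance (none leaves overhead): component A in fresh feed = component A in product, i.e. 712×0.226 = (1−0.435)·n4·0.355.
n4 = 160.91/(0.355×0.565) = 802.25 tonne/day.
Recycle n10 = 0.435×802.25 = 348.98 tonne/day.
Combined feed n6 = 712 + 348.98 = 1061 tonne/day.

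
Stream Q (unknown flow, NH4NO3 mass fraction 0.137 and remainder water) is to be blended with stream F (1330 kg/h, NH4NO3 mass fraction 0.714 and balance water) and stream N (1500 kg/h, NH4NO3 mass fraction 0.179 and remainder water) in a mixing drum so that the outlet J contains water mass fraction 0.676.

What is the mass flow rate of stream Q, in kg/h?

1611 kg/h

Let Q be the unknown flow. Total out = 2830 + Q.
water balance: 1611.9 + 0.863·Q = 0.676·(2830 + Q)
(0.863 − 0.676)·Q = 0.676×2830 − 1611.9 = 301.2
Q = 301.2 / 0.187 = 1610.7 kg/h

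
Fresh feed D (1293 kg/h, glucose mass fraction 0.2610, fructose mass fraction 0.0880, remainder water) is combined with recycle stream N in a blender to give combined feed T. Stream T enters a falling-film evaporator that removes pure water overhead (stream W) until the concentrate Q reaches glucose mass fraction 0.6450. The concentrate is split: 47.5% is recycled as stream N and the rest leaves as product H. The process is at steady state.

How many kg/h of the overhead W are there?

769.8 kg/h

Overall glucose balance (none leaves overhead): glucose in fresh feed = glucose in product, i.e. 1293×0.261 = (1−0.475)·Q·0.645.
Q = 337.47/(0.645×0.525) = 996.6 kg/h.
Recycle N = 0.475×996.6 = 473.38 kg/h.
Combined feed T = 1293 + 473.38 = 1766.4 kg/h.
Overhead W = T − Q = 1766.4 − 996.6 = 769.79 kg/h.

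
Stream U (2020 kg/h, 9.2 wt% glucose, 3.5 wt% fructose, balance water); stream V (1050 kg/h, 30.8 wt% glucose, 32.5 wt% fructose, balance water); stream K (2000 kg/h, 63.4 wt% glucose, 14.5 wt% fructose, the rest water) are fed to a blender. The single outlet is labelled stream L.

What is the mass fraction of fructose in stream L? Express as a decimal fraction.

Total flow out = 2020 + 1050 + 2000 = 5070 kg/h.
fructose in = 2020×0.035 + 1050×0.325 + 2000×0.145 = 701.95 kg/h.
fructose mass fraction in L = 701.95/5070 = 0.1385.

0.1385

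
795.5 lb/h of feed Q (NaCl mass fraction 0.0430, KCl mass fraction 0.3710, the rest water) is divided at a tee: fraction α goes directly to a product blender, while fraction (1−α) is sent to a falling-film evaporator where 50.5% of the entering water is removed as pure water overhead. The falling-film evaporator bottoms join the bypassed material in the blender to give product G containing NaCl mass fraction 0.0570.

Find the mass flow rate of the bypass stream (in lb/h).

All 795.5×0.043 = 34.206 lb/h of NaCl reaches G, so G = 34.206/0.057 = 600.11 lb/h and vapour = 195.39 lb/h.
The evaporator receives (1−α)·795.5 of feed at 0.586 water and removes 0.505 of that water:
0.505×0.586×(1−α)×795.5 = 195.39
(1−α) = 195.39/235.41 = 0.8300;  α = 0.1700.
Bypass flow = 0.1700×795.5 = 135.26 lb/h.

135.3 lb/h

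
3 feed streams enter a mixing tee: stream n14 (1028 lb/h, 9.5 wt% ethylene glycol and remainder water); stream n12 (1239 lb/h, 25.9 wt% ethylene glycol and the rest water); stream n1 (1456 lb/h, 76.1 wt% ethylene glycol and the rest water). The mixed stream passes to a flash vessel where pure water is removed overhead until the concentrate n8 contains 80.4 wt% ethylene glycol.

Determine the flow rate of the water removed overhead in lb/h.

1824 lb/h

ethylene glycol entering = 1028×0.095 + 1239×0.259 + 1456×0.761 = 1526.6 lb/h.
All ethylene glycol reports to n8, so n8 = 1526.6/0.804 = 1898.7 lb/h.
Total feed = 3723 lb/h; overhead = 3723 − 1898.7 = 1824.3 lb/h.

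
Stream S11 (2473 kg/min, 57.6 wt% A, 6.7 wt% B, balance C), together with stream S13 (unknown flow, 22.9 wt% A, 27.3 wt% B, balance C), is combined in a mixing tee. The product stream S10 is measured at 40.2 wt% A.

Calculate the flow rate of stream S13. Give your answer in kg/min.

Let S13 be the unknown flow. Total out = 2473 + S13.
A balance: 1424.4 + 0.229·S13 = 0.402·(2473 + S13)
(0.229 − 0.402)·S13 = 0.402×2473 − 1424.4 = -430.3
S13 = -430.3 / -0.173 = 2487.3 kg/min

2487 kg/min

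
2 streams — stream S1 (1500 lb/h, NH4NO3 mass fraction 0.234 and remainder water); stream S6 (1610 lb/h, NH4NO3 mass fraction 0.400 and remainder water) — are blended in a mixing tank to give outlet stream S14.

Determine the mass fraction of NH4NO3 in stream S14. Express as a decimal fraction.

0.320

Total flow out = 1500 + 1610 = 3110 lb/h.
NH4NO3 in = 1500×0.234 + 1610×0.400 = 995 lb/h.
NH4NO3 mass fraction in S14 = 995/3110 = 0.320.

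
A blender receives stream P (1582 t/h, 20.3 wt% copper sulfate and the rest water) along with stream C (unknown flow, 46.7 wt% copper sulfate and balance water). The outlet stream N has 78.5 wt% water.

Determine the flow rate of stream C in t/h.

Let C be the unknown flow. Total out = 1582 + C.
water balance: 1260.9 + 0.533·C = 0.785·(1582 + C)
(0.533 − 0.785)·C = 0.785×1582 − 1260.9 = -18.984
C = -18.984 / -0.252 = 75.333 t/h

75.33 t/h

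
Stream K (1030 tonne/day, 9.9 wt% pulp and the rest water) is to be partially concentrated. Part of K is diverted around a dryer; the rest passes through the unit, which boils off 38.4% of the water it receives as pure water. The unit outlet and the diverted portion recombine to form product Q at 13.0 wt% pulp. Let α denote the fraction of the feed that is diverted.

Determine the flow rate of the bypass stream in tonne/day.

320.1 tonne/day

All 1030×0.099 = 101.97 tonne/day of pulp reaches Q, so Q = 101.97/0.130 = 784.38 tonne/day and vapour = 245.62 tonne/day.
The evaporator receives (1−α)·1030 of feed at 0.901 water and removes 0.384 of that water:
0.384×0.901×(1−α)×1030 = 245.62
(1−α) = 245.62/356.36 = 0.6892;  α = 0.3108.
Bypass flow = 0.3108×1030 = 320.1 tonne/day.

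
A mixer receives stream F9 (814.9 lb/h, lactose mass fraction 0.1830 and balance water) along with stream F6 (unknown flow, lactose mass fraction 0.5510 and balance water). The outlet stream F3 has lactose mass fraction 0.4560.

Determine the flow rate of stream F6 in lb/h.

Let F6 be the unknown flow. Total out = 814.9 + F6.
lactose balance: 149.13 + 0.551·F6 = 0.456·(814.9 + F6)
(0.551 − 0.456)·F6 = 0.456×814.9 − 149.13 = 222.47
F6 = 222.47 / 0.095 = 2341.8 lb/h

2342 lb/h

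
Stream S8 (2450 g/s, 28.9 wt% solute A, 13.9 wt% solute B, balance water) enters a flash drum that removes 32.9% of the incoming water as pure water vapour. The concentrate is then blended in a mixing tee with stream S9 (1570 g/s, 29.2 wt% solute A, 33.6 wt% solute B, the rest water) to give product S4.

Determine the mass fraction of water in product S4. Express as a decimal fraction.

0.428

Vapour removed = 0.329×0.572×2450 = 461.06 g/s; concentrate = 1988.9 g/s.
water reaching the mixer = 940.34 (from concentrate) + 1570×0.372 = 1524.4 g/s.
Product flow = 1988.9 + 1570 = 3558.9 g/s; water fraction = 0.428.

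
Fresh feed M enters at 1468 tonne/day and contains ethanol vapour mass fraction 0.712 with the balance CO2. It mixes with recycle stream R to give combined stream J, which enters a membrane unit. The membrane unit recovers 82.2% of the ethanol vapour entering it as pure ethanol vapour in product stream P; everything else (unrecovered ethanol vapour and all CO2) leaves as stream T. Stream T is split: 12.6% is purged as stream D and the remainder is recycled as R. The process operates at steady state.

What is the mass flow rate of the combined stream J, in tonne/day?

4593 tonne/day

CO2 enters only via M and leaves only via the purge: 1468×0.288 = 0.126×(CO2 in T), and the membrane unit passes all CO2, so CO2 in J = CO2 in T = 3355.4 tonne/day.
ethanol vapour in J: m_A = 1468×0.712 + (1−0.126)·(1−0.822)·m_A, so m_A = 1045.2/0.8444 = 1237.8 tonne/day.
J = 1237.8 + 3355.4 = 4593.2 tonne/day.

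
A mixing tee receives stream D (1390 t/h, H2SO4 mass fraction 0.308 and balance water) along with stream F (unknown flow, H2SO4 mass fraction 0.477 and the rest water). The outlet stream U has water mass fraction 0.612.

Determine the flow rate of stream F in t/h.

1249 t/h

Let F be the unknown flow. Total out = 1390 + F.
water balance: 961.88 + 0.523·F = 0.612·(1390 + F)
(0.523 − 0.612)·F = 0.612×1390 − 961.88 = -111.2
F = -111.2 / -0.089 = 1249.4 t/h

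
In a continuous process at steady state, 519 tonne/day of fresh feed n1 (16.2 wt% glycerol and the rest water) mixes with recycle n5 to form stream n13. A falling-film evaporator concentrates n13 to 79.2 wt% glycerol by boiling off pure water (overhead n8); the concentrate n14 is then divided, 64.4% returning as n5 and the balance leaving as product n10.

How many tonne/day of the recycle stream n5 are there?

192 tonne/day

Overall glycerol balance (none leaves overhead): glycerol in fresh feed = glycerol in product, i.e. 519×0.162 = (1−0.644)·n14·0.792.
n14 = 84.078/(0.792×0.356) = 298.2 tonne/day.
Recycle n5 = 0.644×298.2 = 192.04 tonne/day.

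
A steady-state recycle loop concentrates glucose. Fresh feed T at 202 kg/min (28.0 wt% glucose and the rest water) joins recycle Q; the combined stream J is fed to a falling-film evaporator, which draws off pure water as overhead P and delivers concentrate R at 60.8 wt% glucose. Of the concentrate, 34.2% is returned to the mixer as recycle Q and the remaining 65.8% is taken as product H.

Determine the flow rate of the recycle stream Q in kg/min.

48.35 kg/min

Overall glucose balance (none leaves overhead): glucose in fresh feed = glucose in product, i.e. 202×0.280 = (1−0.342)·R·0.608.
R = 56.56/(0.608×0.658) = 141.38 kg/min.
Recycle Q = 0.342×141.38 = 48.351 kg/min.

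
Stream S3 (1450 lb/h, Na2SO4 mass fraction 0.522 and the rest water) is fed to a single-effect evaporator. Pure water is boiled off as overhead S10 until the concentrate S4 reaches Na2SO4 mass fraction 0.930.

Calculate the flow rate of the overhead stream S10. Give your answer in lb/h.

Na2SO4 is conserved: 1450×0.522 = 756.9 lb/h all reports to the concentrate.
Concentrate = 756.9/(target fraction) = 813.87 lb/h.
Overhead = 1450 − 813.87 = 636.13 lb/h.

636.1 lb/h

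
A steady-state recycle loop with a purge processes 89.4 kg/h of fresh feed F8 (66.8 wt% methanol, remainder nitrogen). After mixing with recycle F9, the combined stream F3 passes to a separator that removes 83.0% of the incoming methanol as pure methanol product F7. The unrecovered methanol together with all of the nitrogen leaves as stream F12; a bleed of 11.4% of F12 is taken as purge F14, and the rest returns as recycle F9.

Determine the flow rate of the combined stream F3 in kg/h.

330.7 kg/h

nitrogen enters only via F8 and leaves only via the purge: 89.4×0.332 = 0.114×(nitrogen in F12), and the separator passes all nitrogen, so nitrogen in F3 = nitrogen in F12 = 260.36 kg/h.
methanol in F3: m_A = 89.4×0.668 + (1−0.114)·(1−0.830)·m_A, so m_A = 59.719/0.8494 = 70.309 kg/h.
F3 = 70.309 + 260.36 = 330.67 kg/h.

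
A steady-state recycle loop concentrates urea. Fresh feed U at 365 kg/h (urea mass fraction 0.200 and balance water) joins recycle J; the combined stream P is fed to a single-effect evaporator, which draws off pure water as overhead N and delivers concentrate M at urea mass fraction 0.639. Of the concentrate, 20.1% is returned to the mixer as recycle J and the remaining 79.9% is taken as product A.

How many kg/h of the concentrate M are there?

143 kg/h

Overall urea balance (none leaves overhead): urea in fresh feed = urea in product, i.e. 365×0.200 = (1−0.201)·M·0.639.
M = 73/(0.639×0.799) = 142.98 kg/h.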